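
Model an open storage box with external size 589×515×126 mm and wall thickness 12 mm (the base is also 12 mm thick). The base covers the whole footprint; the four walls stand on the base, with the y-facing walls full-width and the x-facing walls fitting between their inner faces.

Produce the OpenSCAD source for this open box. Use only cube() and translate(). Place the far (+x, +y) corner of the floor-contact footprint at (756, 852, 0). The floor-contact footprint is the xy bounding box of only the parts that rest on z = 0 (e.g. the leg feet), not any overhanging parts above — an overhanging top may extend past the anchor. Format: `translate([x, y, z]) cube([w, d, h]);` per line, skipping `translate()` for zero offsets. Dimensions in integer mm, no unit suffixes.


translate([167, 337, 0]) cube([589, 515, 12]);
translate([167, 337, 12]) cube([589, 12, 114]);
translate([167, 840, 12]) cube([589, 12, 114]);
translate([167, 349, 12]) cube([12, 491, 114]);
translate([744, 349, 12]) cube([12, 491, 114]);


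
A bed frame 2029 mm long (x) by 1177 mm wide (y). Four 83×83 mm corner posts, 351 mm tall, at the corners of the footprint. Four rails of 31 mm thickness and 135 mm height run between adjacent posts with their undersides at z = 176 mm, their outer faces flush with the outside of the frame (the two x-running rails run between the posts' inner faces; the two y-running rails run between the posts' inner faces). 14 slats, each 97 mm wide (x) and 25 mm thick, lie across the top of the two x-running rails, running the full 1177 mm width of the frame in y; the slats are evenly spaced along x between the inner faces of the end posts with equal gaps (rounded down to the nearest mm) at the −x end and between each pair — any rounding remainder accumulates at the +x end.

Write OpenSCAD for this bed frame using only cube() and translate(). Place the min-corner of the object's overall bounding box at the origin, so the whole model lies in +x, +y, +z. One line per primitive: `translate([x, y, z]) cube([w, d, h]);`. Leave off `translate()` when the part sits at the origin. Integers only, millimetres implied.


// slat z = rail_z + rail_h = 176 + 135 = 311
// slat gap = ⌊(1863 − 14·97) / 15⌋ = 33
cube([83, 83, 351]);
translate([0, 1094, 0]) cube([83, 83, 351]);
translate([1946, 0, 0]) cube([83, 83, 351]);
translate([1946, 1094, 0]) cube([83, 83, 351]);
translate([83, 0, 176]) cube([1863, 31, 135]);
translate([83, 1146, 176]) cube([1863, 31, 135]);
translate([0, 83, 176]) cube([31, 1011, 135]);
translate([1998, 83, 176]) cube([31, 1011, 135]);
translate([116, 0, 311]) cube([97, 1177, 25]);
translate([246, 0, 311]) cube([97, 1177, 25]);
translate([376, 0, 311]) cube([97, 1177, 25]);
translate([506, 0, 311]) cube([97, 1177, 25]);
translate([636, 0, 311]) cube([97, 1177, 25]);
translate([766, 0, 311]) cube([97, 1177, 25]);
translate([896, 0, 311]) cube([97, 1177, 25]);
translate([1026, 0, 311]) cube([97, 1177, 25]);
translate([1156, 0, 311]) cube([97, 1177, 25]);
translate([1286, 0, 311]) cube([97, 1177, 25]);
translate([1416, 0, 311]) cube([97, 1177, 25]);
translate([1546, 0, 311]) cube([97, 1177, 25]);
translate([1676, 0, 311]) cube([97, 1177, 25]);
translate([1806, 0, 311]) cube([97, 1177, 25]);


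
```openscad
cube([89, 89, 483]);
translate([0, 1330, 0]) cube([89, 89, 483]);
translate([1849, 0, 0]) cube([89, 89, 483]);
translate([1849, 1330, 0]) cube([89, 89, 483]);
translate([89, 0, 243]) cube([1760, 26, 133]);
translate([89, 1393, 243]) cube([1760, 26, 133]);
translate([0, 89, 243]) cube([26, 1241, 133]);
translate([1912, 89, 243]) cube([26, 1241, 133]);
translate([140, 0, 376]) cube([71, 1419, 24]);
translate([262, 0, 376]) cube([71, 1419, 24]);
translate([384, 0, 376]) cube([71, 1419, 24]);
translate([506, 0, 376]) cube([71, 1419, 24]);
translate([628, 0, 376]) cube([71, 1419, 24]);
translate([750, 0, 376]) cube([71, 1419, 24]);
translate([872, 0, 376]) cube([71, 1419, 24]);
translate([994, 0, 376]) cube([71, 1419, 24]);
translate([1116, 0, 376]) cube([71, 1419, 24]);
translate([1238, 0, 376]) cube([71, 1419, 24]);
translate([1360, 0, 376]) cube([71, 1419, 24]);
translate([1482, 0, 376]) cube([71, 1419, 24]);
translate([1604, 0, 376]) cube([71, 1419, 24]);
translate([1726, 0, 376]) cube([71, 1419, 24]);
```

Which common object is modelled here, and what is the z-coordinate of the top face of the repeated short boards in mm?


A bed frame. The slat-top height is 400 mm.

Four posts, four rails, and a row of slats — a bed frame. Slats sit on the rails at z = 243 + 133 = 376; with slat thickness 24, the top is 400 mm.


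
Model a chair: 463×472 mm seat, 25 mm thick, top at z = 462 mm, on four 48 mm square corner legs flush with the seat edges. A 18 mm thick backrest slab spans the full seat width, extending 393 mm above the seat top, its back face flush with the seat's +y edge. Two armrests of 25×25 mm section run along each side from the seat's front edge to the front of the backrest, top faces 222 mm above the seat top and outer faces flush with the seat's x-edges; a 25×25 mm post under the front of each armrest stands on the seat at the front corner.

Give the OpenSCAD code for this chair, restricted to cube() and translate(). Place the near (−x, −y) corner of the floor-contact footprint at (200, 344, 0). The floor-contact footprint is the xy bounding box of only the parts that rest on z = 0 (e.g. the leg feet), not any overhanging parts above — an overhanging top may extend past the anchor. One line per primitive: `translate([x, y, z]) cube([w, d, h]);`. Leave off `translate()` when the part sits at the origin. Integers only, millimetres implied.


translate([200, 344, 437]) cube([463, 472, 25]);
translate([200, 344, 0]) cube([48, 48, 437]);
translate([615, 344, 0]) cube([48, 48, 437]);
translate([200, 768, 0]) cube([48, 48, 437]);
translate([615, 768, 0]) cube([48, 48, 437]);
translate([200, 798, 462]) cube([463, 18, 393]);
translate([200, 344, 659]) cube([25, 454, 25]);
translate([638, 344, 659]) cube([25, 454, 25]);
translate([200, 344, 462]) cube([25, 25, 197]);
translate([638, 344, 462]) cube([25, 25, 197]);


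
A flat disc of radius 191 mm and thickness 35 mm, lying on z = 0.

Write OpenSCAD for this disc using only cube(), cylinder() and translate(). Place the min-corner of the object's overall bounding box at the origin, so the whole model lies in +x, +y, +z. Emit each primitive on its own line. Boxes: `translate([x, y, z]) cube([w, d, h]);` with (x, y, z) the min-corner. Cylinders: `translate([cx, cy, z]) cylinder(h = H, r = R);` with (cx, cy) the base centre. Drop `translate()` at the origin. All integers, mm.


translate([191, 191, 0]) cylinder(h = 35, r = 191);


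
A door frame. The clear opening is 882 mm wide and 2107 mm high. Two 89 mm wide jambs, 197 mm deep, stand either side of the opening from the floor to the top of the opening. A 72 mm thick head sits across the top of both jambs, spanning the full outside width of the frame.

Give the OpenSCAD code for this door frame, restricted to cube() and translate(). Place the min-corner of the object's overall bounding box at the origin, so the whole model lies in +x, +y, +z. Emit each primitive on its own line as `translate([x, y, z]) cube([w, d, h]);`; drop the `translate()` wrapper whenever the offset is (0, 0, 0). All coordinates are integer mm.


cube([89, 197, 2107]);
translate([971, 0, 0]) cube([89, 197, 2107]);
translate([0, 0, 2107]) cube([1060, 197, 72]);


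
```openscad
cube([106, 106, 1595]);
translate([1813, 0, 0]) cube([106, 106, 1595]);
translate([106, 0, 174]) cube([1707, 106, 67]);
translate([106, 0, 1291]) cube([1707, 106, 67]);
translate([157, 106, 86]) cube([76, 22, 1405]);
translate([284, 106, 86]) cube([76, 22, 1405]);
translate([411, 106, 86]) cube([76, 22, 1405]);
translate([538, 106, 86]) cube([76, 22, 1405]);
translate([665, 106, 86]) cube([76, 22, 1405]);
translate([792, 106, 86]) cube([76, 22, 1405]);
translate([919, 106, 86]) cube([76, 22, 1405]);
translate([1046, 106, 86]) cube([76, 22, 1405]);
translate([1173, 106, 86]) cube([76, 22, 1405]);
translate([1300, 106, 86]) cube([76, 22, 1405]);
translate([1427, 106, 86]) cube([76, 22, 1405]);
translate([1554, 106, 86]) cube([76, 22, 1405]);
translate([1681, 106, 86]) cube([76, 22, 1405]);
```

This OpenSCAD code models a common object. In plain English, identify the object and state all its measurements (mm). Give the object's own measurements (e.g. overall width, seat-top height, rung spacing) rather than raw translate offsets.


A fence section. Two 106×106 mm posts, 1595 mm tall, stand on the floor with a clear span of 1707 mm between their inner faces. Two horizontal rails of 106×67 mm section span the gap between the posts with their undersides at z = 174 mm and z = 1291 mm, flush with the posts' −y face. 13 pickets, each 76 mm wide, 22 mm thick and 1405 mm tall, are fixed to the +y face of the rails with their bottoms at z = 86 mm, spaced across the span with a 51 mm gap after the −x post and between neighbouring pickets, with 56 mm left before the +x post.


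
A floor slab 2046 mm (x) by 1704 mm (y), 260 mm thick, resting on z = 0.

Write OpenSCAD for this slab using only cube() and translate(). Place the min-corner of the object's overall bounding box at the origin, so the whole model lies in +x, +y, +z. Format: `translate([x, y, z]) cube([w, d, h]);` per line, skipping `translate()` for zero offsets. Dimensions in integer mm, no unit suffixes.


cube([2046, 1704, 260]);


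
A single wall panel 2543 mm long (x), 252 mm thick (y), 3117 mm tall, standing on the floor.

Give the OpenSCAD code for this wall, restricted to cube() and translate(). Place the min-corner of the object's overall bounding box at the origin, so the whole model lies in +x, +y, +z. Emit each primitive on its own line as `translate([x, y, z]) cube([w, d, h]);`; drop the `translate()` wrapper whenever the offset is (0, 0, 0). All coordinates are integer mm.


cube([2543, 252, 3117]);


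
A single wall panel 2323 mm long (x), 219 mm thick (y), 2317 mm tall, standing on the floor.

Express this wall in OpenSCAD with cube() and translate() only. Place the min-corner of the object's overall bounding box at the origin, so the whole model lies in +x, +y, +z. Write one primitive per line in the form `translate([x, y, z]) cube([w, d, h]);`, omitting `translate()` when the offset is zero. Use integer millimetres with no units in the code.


cube([2323, 219, 2317]);


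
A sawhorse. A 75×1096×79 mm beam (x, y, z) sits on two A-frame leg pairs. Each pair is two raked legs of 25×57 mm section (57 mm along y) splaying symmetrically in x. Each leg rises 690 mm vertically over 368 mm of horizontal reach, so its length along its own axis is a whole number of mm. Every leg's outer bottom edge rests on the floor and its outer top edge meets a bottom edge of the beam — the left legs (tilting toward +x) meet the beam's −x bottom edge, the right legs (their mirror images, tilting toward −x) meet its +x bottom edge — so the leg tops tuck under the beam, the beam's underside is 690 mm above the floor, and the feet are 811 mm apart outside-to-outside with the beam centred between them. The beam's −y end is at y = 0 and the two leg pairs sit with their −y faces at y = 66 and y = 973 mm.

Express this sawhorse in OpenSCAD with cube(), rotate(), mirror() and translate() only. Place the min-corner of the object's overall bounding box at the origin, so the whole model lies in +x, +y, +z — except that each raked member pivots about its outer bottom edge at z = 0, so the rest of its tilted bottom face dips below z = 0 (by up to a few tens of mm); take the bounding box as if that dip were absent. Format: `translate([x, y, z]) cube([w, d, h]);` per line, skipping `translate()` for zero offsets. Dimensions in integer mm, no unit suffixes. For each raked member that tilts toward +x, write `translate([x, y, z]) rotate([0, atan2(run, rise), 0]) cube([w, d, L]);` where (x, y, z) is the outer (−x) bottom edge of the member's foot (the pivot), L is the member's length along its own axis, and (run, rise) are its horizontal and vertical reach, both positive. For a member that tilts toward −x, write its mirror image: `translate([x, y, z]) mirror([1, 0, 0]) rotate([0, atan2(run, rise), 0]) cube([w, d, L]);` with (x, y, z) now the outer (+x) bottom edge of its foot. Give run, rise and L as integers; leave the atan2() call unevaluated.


// leg length = √(368² + 690²) = 782
// right-leg outer foot x = 2·368 + 75 = 811
// beam min-corner = (368, 0, 690)
translate([368, 0, 690]) cube([75, 1096, 79]);
translate([0, 66, 0]) rotate([0, atan2(368, 690), 0]) cube([25, 57, 782]);
translate([811, 66, 0]) mirror([1, 0, 0]) rotate([0, atan2(368, 690), 0]) cube([25, 57, 782]);
translate([0, 973, 0]) rotate([0, atan2(368, 690), 0]) cube([25, 57, 782]);
translate([811, 973, 0]) mirror([1, 0, 0]) rotate([0, atan2(368, 690), 0]) cube([25, 57, 782]);


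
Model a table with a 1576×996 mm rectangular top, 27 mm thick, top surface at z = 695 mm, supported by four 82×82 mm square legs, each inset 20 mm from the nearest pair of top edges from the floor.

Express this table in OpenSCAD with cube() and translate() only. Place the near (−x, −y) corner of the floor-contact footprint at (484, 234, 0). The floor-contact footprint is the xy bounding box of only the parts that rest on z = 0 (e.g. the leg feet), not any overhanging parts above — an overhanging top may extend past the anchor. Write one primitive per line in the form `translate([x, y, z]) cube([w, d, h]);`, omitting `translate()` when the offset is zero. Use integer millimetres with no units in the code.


translate([464, 214, 668]) cube([1576, 996, 27]);
translate([484, 234, 0]) cube([82, 82, 668]);
translate([1938, 234, 0]) cube([82, 82, 668]);
translate([484, 1108, 0]) cube([82, 82, 668]);
translate([1938, 1108, 0]) cube([82, 82, 668]);


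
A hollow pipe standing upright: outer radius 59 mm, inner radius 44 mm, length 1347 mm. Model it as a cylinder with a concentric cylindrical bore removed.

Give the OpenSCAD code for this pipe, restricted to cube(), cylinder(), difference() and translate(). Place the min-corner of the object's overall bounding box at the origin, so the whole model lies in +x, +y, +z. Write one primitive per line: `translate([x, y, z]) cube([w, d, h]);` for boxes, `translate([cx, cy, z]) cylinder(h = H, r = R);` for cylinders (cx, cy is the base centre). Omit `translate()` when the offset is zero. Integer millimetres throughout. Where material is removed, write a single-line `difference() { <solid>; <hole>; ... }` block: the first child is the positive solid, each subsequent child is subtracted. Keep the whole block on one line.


difference() { translate([59, 59, 0]) cylinder(h = 1347, r = 59); translate([59, 59, 0]) cylinder(h = 1347, r = 44); }


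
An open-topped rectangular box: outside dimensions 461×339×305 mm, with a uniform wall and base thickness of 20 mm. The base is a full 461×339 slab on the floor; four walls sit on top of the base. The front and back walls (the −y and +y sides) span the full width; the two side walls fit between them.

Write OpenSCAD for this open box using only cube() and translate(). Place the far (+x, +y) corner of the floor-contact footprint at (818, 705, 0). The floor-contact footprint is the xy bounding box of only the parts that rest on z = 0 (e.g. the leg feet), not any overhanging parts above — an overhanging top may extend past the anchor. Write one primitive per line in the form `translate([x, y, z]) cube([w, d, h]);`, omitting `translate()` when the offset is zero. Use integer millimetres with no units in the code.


translate([357, 366, 0]) cube([461, 339, 20]);
translate([357, 366, 20]) cube([461, 20, 285]);
translate([357, 685, 20]) cube([461, 20, 285]);
translate([357, 386, 20]) cube([20, 299, 285]);
translate([798, 386, 20]) cube([20, 299, 285]);


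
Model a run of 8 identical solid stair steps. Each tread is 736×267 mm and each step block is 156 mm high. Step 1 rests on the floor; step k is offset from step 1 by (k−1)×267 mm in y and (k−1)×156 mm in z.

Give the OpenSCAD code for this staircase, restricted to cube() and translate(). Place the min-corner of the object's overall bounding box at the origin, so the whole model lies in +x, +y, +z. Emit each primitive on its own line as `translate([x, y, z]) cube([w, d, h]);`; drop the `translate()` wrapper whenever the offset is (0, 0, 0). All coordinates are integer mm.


cube([736, 267, 156]);
translate([0, 267, 156]) cube([736, 267, 156]);
translate([0, 534, 312]) cube([736, 267, 156]);
translate([0, 801, 468]) cube([736, 267, 156]);
translate([0, 1068, 624]) cube([736, 267, 156]);
translate([0, 1335, 780]) cube([736, 267, 156]);
translate([0, 1602, 936]) cube([736, 267, 156]);
translate([0, 1869, 1092]) cube([736, 267, 156]);


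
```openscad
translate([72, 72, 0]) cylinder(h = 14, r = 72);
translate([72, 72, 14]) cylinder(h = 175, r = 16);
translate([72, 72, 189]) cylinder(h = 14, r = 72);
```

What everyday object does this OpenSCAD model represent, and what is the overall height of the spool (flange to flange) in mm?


A spool. The overall height is 203 mm.

Three coaxial cylinders, large–small–large — a spool. Two 14 mm flanges and a 175 mm core give 14 + 175 + 14 = 203 mm.


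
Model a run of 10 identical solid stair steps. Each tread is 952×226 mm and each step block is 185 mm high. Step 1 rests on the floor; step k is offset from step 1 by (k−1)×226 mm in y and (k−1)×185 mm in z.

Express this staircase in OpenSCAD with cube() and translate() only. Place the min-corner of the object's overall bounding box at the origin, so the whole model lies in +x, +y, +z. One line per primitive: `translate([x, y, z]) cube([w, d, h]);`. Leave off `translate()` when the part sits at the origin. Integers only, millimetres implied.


cube([952, 226, 185]);
translate([0, 226, 185]) cube([952, 226, 185]);
translate([0, 452, 370]) cube([952, 226, 185]);
translate([0, 678, 555]) cube([952, 226, 185]);
translate([0, 904, 740]) cube([952, 226, 185]);
translate([0, 1130, 925]) cube([952, 226, 185]);
translate([0, 1356, 1110]) cube([952, 226, 185]);
translate([0, 1582, 1295]) cube([952, 226, 185]);
translate([0, 1808, 1480]) cube([952, 226, 185]);
translate([0, 2034, 1665]) cube([952, 226, 185]);


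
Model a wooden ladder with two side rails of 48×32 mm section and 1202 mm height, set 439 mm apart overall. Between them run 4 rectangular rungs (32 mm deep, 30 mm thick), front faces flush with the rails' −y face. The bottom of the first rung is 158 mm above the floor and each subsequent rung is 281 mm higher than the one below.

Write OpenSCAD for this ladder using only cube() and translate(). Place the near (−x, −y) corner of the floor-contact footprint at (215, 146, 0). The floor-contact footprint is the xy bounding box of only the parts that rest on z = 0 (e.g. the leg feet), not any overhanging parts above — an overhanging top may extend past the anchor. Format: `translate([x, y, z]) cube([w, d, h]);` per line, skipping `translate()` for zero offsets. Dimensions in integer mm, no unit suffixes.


translate([215, 146, 0]) cube([48, 32, 1202]);
translate([606, 146, 0]) cube([48, 32, 1202]);
translate([263, 146, 158]) cube([343, 32, 30]);
translate([263, 146, 439]) cube([343, 32, 30]);
translate([263, 146, 720]) cube([343, 32, 30]);
translate([263, 146, 1001]) cube([343, 32, 30]);


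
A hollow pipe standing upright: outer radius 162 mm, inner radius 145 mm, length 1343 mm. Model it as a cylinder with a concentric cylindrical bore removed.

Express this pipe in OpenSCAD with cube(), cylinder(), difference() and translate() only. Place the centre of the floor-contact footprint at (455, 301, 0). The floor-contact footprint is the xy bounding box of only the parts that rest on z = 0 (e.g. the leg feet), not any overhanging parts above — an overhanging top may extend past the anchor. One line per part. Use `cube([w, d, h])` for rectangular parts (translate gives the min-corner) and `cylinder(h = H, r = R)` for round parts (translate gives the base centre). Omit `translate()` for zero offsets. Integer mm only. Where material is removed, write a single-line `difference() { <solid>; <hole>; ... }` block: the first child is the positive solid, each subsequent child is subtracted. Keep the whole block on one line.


difference() { translate([455, 301, 0]) cylinder(h = 1343, r = 162); translate([455, 301, 0]) cylinder(h = 1343, r = 145); }


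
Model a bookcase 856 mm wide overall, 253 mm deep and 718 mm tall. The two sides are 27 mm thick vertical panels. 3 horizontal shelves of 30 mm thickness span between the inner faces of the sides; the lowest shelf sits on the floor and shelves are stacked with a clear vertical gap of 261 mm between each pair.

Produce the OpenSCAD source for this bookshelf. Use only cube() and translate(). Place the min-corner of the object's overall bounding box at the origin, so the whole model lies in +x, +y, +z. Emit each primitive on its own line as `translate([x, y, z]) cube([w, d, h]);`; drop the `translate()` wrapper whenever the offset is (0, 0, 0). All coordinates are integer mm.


cube([27, 253, 718]);
translate([829, 0, 0]) cube([27, 253, 718]);
translate([27, 0, 0]) cube([802, 253, 30]);
translate([27, 0, 291]) cube([802, 253, 30]);
translate([27, 0, 582]) cube([802, 253, 30]);


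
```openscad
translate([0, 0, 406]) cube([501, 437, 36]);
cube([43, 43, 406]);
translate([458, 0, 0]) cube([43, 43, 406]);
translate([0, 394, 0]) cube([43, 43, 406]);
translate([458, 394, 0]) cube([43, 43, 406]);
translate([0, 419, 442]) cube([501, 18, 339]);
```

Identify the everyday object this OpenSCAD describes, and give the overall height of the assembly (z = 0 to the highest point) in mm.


A chair. The overall height is 781 mm.

A slab on four corner posts with a tall panel at the back — a chair. The seat slab sits at z = 406 with thickness 36, and the 339 mm backrest starts at the seat top, so the overall height is 406 + 36 + 339 = 781 mm.


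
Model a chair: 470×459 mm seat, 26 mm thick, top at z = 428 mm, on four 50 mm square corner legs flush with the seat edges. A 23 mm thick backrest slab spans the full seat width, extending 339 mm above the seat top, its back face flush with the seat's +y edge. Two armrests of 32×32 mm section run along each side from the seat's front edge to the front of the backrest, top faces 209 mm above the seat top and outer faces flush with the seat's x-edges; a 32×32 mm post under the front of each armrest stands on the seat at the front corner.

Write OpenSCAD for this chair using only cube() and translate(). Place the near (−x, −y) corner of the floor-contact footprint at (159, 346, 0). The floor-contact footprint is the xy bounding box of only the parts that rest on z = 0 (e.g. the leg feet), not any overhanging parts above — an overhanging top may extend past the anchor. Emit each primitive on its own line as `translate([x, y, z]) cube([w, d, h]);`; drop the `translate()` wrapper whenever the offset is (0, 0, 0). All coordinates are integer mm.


translate([159, 346, 402]) cube([470, 459, 26]);
translate([159, 346, 0]) cube([50, 50, 402]);
translate([579, 346, 0]) cube([50, 50, 402]);
translate([159, 755, 0]) cube([50, 50, 402]);
translate([579, 755, 0]) cube([50, 50, 402]);
translate([159, 782, 428]) cube([470, 23, 339]);
translate([159, 346, 605]) cube([32, 436, 32]);
translate([597, 346, 605]) cube([32, 436, 32]);
translate([159, 346, 428]) cube([32, 32, 177]);
translate([597, 346, 428]) cube([32, 32, 177]);


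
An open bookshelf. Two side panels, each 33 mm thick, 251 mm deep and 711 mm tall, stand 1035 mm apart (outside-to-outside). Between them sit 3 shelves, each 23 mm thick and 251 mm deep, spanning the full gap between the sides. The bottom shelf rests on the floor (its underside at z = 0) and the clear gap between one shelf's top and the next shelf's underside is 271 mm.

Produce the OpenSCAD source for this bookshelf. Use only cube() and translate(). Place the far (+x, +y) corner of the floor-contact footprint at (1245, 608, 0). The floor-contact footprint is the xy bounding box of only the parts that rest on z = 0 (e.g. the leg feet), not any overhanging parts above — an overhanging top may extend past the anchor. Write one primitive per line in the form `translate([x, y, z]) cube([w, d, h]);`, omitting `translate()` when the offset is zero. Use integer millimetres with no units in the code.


translate([210, 357, 0]) cube([33, 251, 711]);
translate([1212, 357, 0]) cube([33, 251, 711]);
translate([243, 357, 0]) cube([969, 251, 23]);
translate([243, 357, 294]) cube([969, 251, 23]);
translate([243, 357, 588]) cube([969, 251, 23]);


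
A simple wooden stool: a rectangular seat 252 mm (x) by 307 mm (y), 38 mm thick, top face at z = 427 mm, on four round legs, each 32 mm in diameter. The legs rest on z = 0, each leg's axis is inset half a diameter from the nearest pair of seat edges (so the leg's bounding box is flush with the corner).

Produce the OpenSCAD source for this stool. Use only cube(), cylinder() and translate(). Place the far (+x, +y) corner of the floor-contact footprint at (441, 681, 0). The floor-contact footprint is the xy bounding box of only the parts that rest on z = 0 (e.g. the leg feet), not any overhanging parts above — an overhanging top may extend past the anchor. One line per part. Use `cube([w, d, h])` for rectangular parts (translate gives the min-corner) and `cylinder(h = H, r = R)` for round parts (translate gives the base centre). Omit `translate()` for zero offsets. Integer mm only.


// leg_h = 427 - 38 = 389
translate([189, 374, 389]) cube([252, 307, 38]);
translate([205, 390, 0]) cylinder(h = 389, r = 16);
translate([425, 390, 0]) cylinder(h = 389, r = 16);
translate([205, 665, 0]) cylinder(h = 389, r = 16);
translate([425, 665, 0]) cylinder(h = 389, r = 16);


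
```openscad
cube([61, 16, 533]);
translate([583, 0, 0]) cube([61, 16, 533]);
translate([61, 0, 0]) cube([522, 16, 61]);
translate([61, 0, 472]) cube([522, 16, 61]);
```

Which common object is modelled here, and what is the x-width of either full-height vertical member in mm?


A picture frame. The border width is 61 mm.

Four thin pieces enclosing a rectangular opening — a picture frame. The two full-height stiles are 533 mm tall; the top rail sits at z = 472 and is 61 mm tall, so the border above the opening is 533 − 472 = 61 mm, matching the stile x-width.


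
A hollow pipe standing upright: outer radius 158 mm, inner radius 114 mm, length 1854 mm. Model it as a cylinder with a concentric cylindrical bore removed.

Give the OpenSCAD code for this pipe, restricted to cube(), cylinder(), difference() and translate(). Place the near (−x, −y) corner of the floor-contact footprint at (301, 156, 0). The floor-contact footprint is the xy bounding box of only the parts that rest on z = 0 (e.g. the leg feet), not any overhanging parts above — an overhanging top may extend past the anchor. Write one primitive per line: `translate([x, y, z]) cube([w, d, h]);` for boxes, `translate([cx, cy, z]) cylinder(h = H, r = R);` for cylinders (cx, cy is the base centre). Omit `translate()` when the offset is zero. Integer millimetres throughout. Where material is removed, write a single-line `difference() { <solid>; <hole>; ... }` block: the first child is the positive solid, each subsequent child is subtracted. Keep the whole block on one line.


difference() { translate([459, 314, 0]) cylinder(h = 1854, r = 158); translate([459, 314, 0]) cylinder(h = 1854, r = 114); }


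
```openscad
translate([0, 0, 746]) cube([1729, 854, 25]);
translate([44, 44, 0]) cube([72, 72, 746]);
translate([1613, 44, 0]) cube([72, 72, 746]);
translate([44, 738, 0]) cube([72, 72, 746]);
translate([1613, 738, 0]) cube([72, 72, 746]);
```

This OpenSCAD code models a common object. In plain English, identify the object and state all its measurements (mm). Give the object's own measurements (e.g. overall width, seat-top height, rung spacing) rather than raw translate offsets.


A rectangular dining table. The top is 1729×854×25 mm with its upper surface at z = 771 mm. It stands on four 72×72 mm square legs, each inset 44 mm from the nearest pair of top edges, running from the floor to the underside of the top.


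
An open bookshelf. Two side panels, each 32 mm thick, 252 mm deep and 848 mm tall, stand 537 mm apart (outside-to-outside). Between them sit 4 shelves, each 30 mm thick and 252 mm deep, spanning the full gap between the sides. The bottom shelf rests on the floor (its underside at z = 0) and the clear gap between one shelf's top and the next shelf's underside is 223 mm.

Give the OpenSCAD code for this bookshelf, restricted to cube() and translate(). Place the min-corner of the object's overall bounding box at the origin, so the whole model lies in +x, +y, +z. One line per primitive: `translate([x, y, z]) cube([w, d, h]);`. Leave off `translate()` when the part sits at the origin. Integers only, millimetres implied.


cube([32, 252, 848]);
translate([505, 0, 0]) cube([32, 252, 848]);
translate([32, 0, 0]) cube([473, 252, 30]);
translate([32, 0, 253]) cube([473, 252, 30]);
translate([32, 0, 506]) cube([473, 252, 30]);
translate([32, 0, 759]) cube([473, 252, 30]);


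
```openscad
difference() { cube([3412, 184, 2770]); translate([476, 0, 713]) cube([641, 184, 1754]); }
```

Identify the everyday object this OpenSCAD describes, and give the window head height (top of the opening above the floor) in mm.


A wall with a window opening. The window head height is 2467 mm.

A wall with a rectangular opening subtracted — a window. Sill at z = 713, opening 1754 mm tall, so the head is at 713 + 1754 = 2467 mm.


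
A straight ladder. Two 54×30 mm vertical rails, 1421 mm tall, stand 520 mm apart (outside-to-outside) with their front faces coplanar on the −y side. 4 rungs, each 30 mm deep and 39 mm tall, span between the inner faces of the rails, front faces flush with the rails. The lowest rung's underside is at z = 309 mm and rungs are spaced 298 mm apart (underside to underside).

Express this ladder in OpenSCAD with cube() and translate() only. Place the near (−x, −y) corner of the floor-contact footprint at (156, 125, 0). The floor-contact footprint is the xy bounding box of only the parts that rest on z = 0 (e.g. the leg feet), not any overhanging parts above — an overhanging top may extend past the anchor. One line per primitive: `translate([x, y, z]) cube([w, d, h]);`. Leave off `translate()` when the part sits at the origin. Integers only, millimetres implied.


translate([156, 125, 0]) cube([54, 30, 1421]);
translate([622, 125, 0]) cube([54, 30, 1421]);
translate([210, 125, 309]) cube([412, 30, 39]);
translate([210, 125, 607]) cube([412, 30, 39]);
translate([210, 125, 905]) cube([412, 30, 39]);
translate([210, 125, 1203]) cube([412, 30, 39]);


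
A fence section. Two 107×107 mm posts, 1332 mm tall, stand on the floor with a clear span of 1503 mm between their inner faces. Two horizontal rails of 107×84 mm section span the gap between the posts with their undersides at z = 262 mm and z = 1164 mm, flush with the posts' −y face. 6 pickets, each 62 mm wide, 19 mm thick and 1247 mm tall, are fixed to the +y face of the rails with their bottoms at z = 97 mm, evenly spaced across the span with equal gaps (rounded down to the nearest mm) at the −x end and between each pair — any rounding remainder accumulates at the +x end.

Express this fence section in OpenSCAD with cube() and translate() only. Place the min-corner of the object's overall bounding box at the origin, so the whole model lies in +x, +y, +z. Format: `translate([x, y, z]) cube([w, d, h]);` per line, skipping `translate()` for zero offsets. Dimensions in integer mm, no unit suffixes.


cube([107, 107, 1332]);
translate([1610, 0, 0]) cube([107, 107, 1332]);
translate([107, 0, 262]) cube([1503, 107, 84]);
translate([107, 0, 1164]) cube([1503, 107, 84]);
translate([268, 107, 97]) cube([62, 19, 1247]);
translate([491, 107, 97]) cube([62, 19, 1247]);
translate([714, 107, 97]) cube([62, 19, 1247]);
translate([937, 107, 97]) cube([62, 19, 1247]);
translate([1160, 107, 97]) cube([62, 19, 1247]);
translate([1383, 107, 97]) cube([62, 19, 1247]);


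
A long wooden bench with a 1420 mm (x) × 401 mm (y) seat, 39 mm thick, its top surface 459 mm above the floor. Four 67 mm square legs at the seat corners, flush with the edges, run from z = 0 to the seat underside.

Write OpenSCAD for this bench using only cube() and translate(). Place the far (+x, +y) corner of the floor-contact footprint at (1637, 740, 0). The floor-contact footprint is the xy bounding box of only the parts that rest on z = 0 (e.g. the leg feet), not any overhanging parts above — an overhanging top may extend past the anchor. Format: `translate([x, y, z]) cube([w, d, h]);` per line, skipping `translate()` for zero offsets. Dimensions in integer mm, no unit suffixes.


// leg_h = 459 − 39 = 420
translate([217, 339, 420]) cube([1420, 401, 39]);
translate([217, 339, 0]) cube([67, 67, 420]);
translate([217, 673, 0]) cube([67, 67, 420]);
translate([1570, 339, 0]) cube([67, 67, 420]);
translate([1570, 673, 0]) cube([67, 67, 420]);


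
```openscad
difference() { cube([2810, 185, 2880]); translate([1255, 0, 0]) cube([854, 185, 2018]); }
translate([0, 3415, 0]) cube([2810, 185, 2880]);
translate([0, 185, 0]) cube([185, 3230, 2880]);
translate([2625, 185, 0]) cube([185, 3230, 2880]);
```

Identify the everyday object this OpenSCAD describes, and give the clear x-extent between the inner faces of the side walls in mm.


A single room. The interior width is 2440 mm.

Four walls enclosing a rectangle with a door in the front wall — a room. Outside width 2810 minus two 185 mm walls gives 2440 mm.


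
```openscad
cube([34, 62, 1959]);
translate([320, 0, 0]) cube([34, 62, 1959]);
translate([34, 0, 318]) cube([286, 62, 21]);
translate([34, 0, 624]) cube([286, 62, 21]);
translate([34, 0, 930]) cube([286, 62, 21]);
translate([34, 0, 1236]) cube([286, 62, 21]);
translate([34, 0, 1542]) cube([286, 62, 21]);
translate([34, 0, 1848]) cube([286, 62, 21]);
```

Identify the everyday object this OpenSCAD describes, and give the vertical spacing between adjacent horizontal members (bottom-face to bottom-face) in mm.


A ladder. The rung spacing is 306 mm.

Two tall 34×62 posts with 6 short bars between them — a ladder. Adjacent rungs sit at z = 318 and z = 624, so the spacing is 624 − 318 = 306 mm.


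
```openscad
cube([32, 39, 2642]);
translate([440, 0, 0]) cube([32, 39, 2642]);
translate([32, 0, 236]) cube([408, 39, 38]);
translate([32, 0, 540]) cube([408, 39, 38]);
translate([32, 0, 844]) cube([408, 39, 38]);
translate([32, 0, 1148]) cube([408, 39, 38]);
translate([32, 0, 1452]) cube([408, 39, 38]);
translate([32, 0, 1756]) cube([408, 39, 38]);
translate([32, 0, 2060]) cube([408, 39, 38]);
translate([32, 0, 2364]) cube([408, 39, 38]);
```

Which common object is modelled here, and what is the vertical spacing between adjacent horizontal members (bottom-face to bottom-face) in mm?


A ladder. The rung spacing is 304 mm.

Two tall 32×39 posts with 8 short bars between them — a ladder. Adjacent rungs sit at z = 236 and z = 540, so the spacing is 540 − 236 = 304 mm.


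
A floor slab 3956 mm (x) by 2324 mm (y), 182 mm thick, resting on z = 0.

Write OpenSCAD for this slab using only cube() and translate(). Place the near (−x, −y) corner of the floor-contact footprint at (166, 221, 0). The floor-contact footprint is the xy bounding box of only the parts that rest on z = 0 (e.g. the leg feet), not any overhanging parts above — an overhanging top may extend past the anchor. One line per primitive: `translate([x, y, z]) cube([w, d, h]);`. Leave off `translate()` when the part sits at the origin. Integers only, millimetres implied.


translate([166, 221, 0]) cube([3956, 2324, 182]);


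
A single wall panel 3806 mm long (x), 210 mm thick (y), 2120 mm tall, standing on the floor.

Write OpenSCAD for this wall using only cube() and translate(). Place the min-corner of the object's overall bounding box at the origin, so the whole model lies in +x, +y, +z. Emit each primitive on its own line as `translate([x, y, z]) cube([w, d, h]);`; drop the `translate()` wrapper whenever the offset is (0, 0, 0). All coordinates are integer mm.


cube([3806, 210, 2120]);


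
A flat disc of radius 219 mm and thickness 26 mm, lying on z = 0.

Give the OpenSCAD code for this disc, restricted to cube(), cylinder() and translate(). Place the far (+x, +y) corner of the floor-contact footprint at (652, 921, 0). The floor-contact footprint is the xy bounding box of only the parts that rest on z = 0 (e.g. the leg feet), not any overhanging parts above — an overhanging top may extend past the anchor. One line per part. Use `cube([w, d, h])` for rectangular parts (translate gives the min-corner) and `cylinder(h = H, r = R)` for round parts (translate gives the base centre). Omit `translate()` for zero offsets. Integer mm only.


translate([433, 702, 0]) cylinder(h = 26, r = 219);


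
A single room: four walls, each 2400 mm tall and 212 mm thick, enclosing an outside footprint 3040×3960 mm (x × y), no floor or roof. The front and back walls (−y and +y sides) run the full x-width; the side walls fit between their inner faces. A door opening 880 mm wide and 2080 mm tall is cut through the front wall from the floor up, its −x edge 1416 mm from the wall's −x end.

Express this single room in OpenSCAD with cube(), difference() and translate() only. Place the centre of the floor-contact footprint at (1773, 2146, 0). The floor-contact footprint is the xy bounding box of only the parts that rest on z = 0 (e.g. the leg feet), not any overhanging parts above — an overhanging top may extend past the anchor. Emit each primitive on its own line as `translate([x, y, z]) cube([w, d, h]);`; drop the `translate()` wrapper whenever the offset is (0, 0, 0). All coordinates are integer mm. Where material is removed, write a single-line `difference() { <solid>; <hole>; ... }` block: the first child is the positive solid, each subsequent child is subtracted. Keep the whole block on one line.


difference() { translate([253, 166, 0]) cube([3040, 212, 2400]); translate([1669, 166, 0]) cube([880, 212, 2080]); }
translate([253, 3914, 0]) cube([3040, 212, 2400]);
translate([253, 378, 0]) cube([212, 3536, 2400]);
translate([3081, 378, 0]) cube([212, 3536, 2400]);


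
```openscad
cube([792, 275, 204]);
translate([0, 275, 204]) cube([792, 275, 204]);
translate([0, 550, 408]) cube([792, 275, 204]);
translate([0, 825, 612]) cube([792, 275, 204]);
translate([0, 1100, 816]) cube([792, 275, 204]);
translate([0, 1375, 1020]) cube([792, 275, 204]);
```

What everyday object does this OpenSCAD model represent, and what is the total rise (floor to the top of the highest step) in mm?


A staircase. The total rise is 1224 mm.

6 identical blocks, each offset up and back from the previous — a staircase. Each step is 204 mm tall and there are 6 of them, so the total rise is 6 × 204 = 1224 mm.


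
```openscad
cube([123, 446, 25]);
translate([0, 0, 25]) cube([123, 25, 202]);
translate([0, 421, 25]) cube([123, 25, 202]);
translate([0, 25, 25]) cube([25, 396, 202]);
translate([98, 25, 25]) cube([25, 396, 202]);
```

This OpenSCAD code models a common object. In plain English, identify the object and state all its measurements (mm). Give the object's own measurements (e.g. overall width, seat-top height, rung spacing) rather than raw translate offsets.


An open-topped rectangular box: outside dimensions 123×446×227 mm, with a uniform wall and base thickness of 25 mm. The base is a full 123×446 slab on the floor; four walls sit on top of the base. The front and back walls (the −y and +y sides) span the full width; the two side walls fit between them.


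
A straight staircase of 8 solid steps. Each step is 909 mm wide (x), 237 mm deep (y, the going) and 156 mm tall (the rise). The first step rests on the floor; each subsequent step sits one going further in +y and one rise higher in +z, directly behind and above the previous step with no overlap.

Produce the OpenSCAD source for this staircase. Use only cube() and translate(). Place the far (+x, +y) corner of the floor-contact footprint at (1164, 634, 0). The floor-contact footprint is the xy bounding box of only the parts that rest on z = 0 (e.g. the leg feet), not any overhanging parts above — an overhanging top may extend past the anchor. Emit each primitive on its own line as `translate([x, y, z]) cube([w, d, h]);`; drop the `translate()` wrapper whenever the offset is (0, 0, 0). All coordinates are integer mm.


translate([255, 397, 0]) cube([909, 237, 156]);
translate([255, 634, 156]) cube([909, 237, 156]);
translate([255, 871, 312]) cube([909, 237, 156]);
translate([255, 1108, 468]) cube([909, 237, 156]);
translate([255, 1345, 624]) cube([909, 237, 156]);
translate([255, 1582, 780]) cube([909, 237, 156]);
translate([255, 1819, 936]) cube([909, 237, 156]);
translate([255, 2056, 1092]) cube([909, 237, 156]);
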